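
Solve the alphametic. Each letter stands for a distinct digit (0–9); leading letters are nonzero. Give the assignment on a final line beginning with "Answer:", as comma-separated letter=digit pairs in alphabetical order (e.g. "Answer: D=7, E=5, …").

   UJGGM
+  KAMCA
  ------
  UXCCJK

Step 1. [col 1: M + A ≡ K (mod 10)] column 1 (M + A ≡ K (mod 10), carry-in 0) doesn't pin M yet; pick M=3 and continue. So M=3.
Step 2. [U] the sum has 6 digits but both addends have 5; that extra leading digit U is the final carry, namely 1. So U=1.
Step 3. [col 1: M + A ≡ K (mod 10)] A=6 is one option consistent with column 1 (M + A ≡ K (mod 10), carry-in 0) — take it, so A=6.
Step 4. [col 1: M + A ≡ K (mod 10)] in column 1 we have M+A≡K with carry-in 0; given M=3, A=6 and digits 1,3,6 already taken and all letters distinct, that pins K to 9, so K=9.
Step 5. [col 2: G + C ≡ J (mod 10)] J=2 is one option consistent with column 2 (G + C ≡ J (mod 10), carry-in 0) — take it ⇒ J=2.
Step 6. [col 2: G + C ≡ J (mod 10)] G=4 is one option consistent with column 2 (G + C ≡ J (mod 10), carry-in 0) — take it. So G=4.
Step 7. [col 2: G + C ≡ J (mod 10)] column 2 reads G+C+carry(0)=J with G=4, J=2; with digits 1,2,3,4,6,9 already taken and all letters distinct, the only value for C is 8 ⇒ C=8.
Step 8. [col 5: U + K ≡ X (mod 10)] in column 5 we have U+K≡X with carry-in 0; given U=1, K=9 and digits 1,2,3,4,6,8,9 already taken and all letters distinct, that pins X to 0 ⇒ X=0.

Answer: A=6, C=8, G=4, J=2, K=9, M=3, U=1, X=0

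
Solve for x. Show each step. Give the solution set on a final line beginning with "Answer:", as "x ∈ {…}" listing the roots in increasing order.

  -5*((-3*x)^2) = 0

Step 1. [-5*((-3*x)^2) = 0] LHS = -5·(…); ÷-5 both sides ⇒ div: (-3*x)^2 = 0.
Step 2. [(-3*x)^2 = 0] 0 ≥ 0, LHS is (·)² — take ±√ ⇒ sqrt: -3*x = 0.
Step 3. [-3*x = 0] divide by the outer -3, so div: x = 0.

Answer: x ∈ {0}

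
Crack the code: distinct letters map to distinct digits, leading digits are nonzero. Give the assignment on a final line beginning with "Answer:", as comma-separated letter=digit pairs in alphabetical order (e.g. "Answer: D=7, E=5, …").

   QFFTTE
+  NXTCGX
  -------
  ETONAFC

Step 1. [col 1: E + X ≡ C (mod 10)] column 1 (E + X ≡ C (mod 10), carry-in 0) doesn't pin C yet; pick C=0 and continue. So C=0.
Step 2. [col 1: E + X ≡ C (mod 10)] E=1 is one option consistent with column 1 (E + X ≡ C (mod 10), carry-in 0) — take it, so E=1.
Step 3. [col 1: E + X ≡ C (mod 10)] from column 1 (E=1, C=0, carry-in 0, digits 0,1 already taken and all letters distinct): X must equal 9, so X=9.
Step 4. [col 2: T + G ≡ F (mod 10)] G=8 is one option consistent with column 2 (T + G ≡ F (mod 10), carry-in 1) — take it ⇒ G=8.
Step 5. [col 2: T + G ≡ F (mod 10)] several values work for T in column 2 (T + G ≡ F (mod 10), carry-in 1); try T=4. So T=4.
Step 6. [col 2: T + G ≡ F (mod 10)] in column 2 we have T+G≡F with carry-in 1; given T=4, G=8 and digits 0,1,4,8,9 already taken and all letters distinct, that pins F to 3. So F=3.
Step 7. [col 3: T + C ≡ A (mod 10)] in column 3 we have T+C≡A with carry-in 1; given T=4, C=0 and digits 0,1,3,4,8,9 already taken and all letters distinct, that pins A to 5. So A=5.
Step 8. [col 4: F + T ≡ N (mod 10)] in column 4 we have F+T≡N with carry-in 0; given F=3, T=4 and digits 0,1,3,4,5,8,9 already taken and all letters distinct, that pins N to 7, so N=7.
Step 9. [col 5: F + X ≡ O (mod 10)] from column 5 (F=3, X=9, carry-in 0, digits 0,1,3,4,5,7,8,9 already taken and all letters distinct): O must equal 2, so O=2.
Step 10. [col 6: Q + N ≡ T (mod 10)] in column 6 we have Q+N≡T with carry-in 1; given N=7, T=4 and digits 0,1,2,3,4,5,7,8,9 already taken and all letters distinct, that pins Q to 6. So Q=6.

Answer: A=5, C=0, E=1, F=3, G=8, N=7, O=2, Q=6, T=4, X=9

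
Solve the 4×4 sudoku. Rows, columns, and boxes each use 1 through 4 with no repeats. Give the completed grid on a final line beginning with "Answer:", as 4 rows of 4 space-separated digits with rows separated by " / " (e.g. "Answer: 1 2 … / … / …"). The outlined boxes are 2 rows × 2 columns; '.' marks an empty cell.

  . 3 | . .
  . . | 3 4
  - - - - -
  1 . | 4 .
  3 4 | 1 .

Step 1. [r4c4∈{2}] only 2 remains possible at r4c4, so r4c4=2.
Step 2. [r2c1∈{2}] r2c1 has the single candidate 2. So r2c1=2.
Step 3. [r1c3∈{2}] r1c3's peers cover all but 2, so r1c3=2.
Step 4. [r3c2∈{2}] r3c2 has the single candidate 2 ⇒ r3c2=2.
Step 5. [r1c1∈{4}] r1c1 has the single candidate 4, so r1c1=4.
Step 6. [r2c2∈{1}] r2c2 is down to just 1 ⇒ r2c2=1.
Step 7. [r1c4∈{1}] r1c4 is down to just 1. So r1c4=1.
Step 8. [r3c4∈{3}] nothing but 3 survives at r3c4 ⇒ r3c4=3.

Answer: 4 3 2 1 / 2 1 3 4 / 1 2 4 3 / 3 4 1 2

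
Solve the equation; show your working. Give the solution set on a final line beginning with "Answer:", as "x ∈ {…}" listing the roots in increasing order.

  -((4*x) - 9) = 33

Step 1. [-((4*x) - 9) = 33] LHS negated; negate both sides, so neg: (4*x) - 9 = -33.
Step 2. [(4*x) - 9 = -33] peel the -9: add 9 from each side. So sub: 4*x = -24.
Step 3. [4*x = -24] 4 out front; divide by 4, so div: x = -6.

Answer: x ∈ {-6}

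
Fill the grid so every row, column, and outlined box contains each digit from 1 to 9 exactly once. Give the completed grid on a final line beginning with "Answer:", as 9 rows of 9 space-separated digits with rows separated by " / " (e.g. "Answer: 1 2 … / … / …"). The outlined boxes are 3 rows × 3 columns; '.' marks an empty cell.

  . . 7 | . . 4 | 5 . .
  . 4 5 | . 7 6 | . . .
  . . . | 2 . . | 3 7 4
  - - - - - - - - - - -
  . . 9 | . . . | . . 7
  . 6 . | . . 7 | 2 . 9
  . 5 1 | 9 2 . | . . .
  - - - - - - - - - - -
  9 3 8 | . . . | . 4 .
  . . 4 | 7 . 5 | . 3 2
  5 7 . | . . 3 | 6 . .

Step 1. [r6c6∈{8}] r6c6 is down to just 8. So r6c6=8.
Step 2. [r4c6∈{1}] r4c6 is down to just 1, so r4c6=1.
Step 3. [r5c8∈{1,5,8}] in row 5, 1 fits only at r5c8, so r5c8=1.
Step 4. [r5c1∈{3,4,8}] across row 5, 8 lands solely at r5c1 ⇒ r5c1=8.
Step 5. [r8c2∈{1}] nothing but 1 survives at r8c2, so r8c2=1.
Step 6. [r3c5∈{1,5,8,9}] across row 3, 5 lands solely at r3c5. So r3c5=5.
Step 7. [r5c3∈{3}] r5c3 has the single candidate 3 ⇒ r5c3=3.
Step 8. [r5c5∈{4}] r5c5 is down to just 4 ⇒ r5c5=4.
Step 9. [r3c1∈{1,6}] across row 3, 1 lands solely at r3c1 ⇒ r3c1=1.
Step 10. [r6c8∈{6}] r6c8's peers cover all but 6 ⇒ r6c8=6.
Step 11. [r1c9∈{1,6,8}] across col 9, 6 lands solely at r1c9, so r1c9=6.
Step 12. [r4c2∈{2}] nothing but 2 survives at r4c2 ⇒ r4c2=2.
Step 13. [r3c2∈{8,9}] in row 3, 8 fits only at r3c2 ⇒ r3c2=8.
Step 14. [r4c1∈{4}] nothing but 4 survives at r4c1, so r4c1=4.
Step 15. [r4c7∈{8}] only 8 remains possible at r4c7, so r4c7=8.
Step 16. [r8c5∈{6,8,9}] across row 8, 8 lands solely at r8c5 ⇒ r8c5=8.
Step 17. [r9c5∈{1,9}] r9c5 is the only open cell in box 8 admitting 9 ⇒ r9c5=9.
Step 18. [r9c8∈{8}] r9c8 is down to just 8 ⇒ r9c8=8.
Step 19. [r9c9∈{1}] nothing but 1 survives at r9c9, so r9c9=1.
Step 20. [r1c4∈{1,3,8}] row 1 places 8 nowhere but r1c4. So r1c4=8.
Step 21. [r1c5∈{1,3}] row 1 places 1 nowhere but r1c5, so r1c5=1.
Step 22. [r4c5∈{3,6}] across col 5, 3 lands solely at r4c5. So r4c5=3.
Step 23. [r1c1∈{2,3}] across row 1, 3 lands solely at r1c1. So r1c1=3.
Step 24. [r1c8∈{2,9}] in row 1, 2 fits only at r1c8, so r1c8=2.
Step 25. [r4c4∈{5,6}] row 4 places 6 nowhere but r4c4 ⇒ r4c4=6.
Step 26. [r2c7∈{1,9}] r2c7 is the only open cell in row 2 admitting 1. So r2c7=1.
Step 27. [r1c2∈{9}] only 9 remains possible at r1c2 ⇒ r1c2=9.
Step 28. [r2c1∈{2}] r2c1 is down to just 2, so r2c1=2.
Step 29. [r2c9∈{8}] r2c9 has the single candidate 8, so r2c9=8.
Step 30. [r3c6∈{9}] nothing but 9 survives at r3c6, so r3c6=9.
Step 31. [r7c6∈{2}] r7c6's peers cover all but 2. So r7c6=2.
Step 32. [r8c7∈{9}] only 9 remains possible at r8c7. So r8c7=9.
Step 33. [r7c5∈{6}] only 6 remains possible at r7c5, so r7c5=6.
Step 34. [r6c7∈{4}] r6c7's peers cover all but 4. So r6c7=4.
Step 35. [r4c8∈{5}] r4c8 is down to just 5, so r4c8=5.
Step 36. [r9c3∈{2}] only 2 remains possible at r9c3, so r9c3=2.
Step 37. [r2c4∈{3}] only 3 remains possible at r2c4 ⇒ r2c4=3.
Step 38. [r9c4∈{4}] only 4 remains possible at r9c4, so r9c4=4.
Step 39. [r7c9∈{5}] r7c9 is down to just 5, so r7c9=5.
Step 40. [r8c1∈{6}] r8c1 has the single candidate 6 ⇒ r8c1=6.
Step 41. [r6c1∈{7}] r6c1 is down to just 7 ⇒ r6c1=7.
Step 42. [r2c8∈{9}] only 9 remains possible at r2c8, so r2c8=9.
Step 43. [r7c7∈{7}] r7c7 is down to just 7, so r7c7=7.
Step 44. [r5c4∈{5}] nothing but 5 survives at r5c4 ⇒ r5c4=5.
Step 45. [r6c9∈{3}] nothing but 3 survives at r6c9, so r6c9=3.
Step 46. [r3c3∈{6}] r3c3 has the single candidate 6. So r3c3=6.
Step 47. [r7c4∈{1}] r7c4 has the single candidate 1, so r7c4=1.

Answer: 3 9 7 8 1 4 5 2 6 / 2 4 5 3 7 6 1 9 8 / 1 8 6 2 5 9 3 7 4 / 4 2 9 6 3 1 8 5 7 / 8 6 3 5 4 7 2 1 9 / 7 5 1 9 2 8 4 6 3 / 9 3 8 1 6 2 7 4 5 / 6 1 4 7 8 5 9 3 2 / 5 7 2 4 9 3 6 8 1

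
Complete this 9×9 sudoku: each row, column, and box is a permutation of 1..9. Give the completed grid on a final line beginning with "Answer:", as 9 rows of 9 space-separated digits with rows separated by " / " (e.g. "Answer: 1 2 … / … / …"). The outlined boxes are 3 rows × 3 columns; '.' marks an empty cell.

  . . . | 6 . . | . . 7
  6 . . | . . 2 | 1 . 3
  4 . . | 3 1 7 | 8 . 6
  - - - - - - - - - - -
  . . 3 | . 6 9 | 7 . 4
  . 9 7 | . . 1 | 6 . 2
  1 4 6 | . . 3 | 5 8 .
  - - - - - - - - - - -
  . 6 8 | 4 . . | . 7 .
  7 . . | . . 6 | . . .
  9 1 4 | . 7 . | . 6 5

Step 1. [r1c6∈{4,5,8}] in col 6, 4 fits only at r1c6. So r1c6=4.
Step 2. [r8c4∈{1,2,5,8,9}] in col 4, 1 fits only at r8c4. So r8c4=1.
Step 3. [r2c4∈{5,8,9}] col 4 places 9 nowhere but r2c4 ⇒ r2c4=9.
Step 4. [r2c3∈{5}] r2c3 is down to just 5, so r2c3=5.
Step 5. [r8c3∈{2}] only 2 remains possible at r8c3 ⇒ r8c3=2.
Step 6. [r1c5∈{5,8}] box 2 places 5 nowhere but r1c5 ⇒ r1c5=5.
Step 7. [r3c2∈{2}] only 2 remains possible at r3c2, so r3c2=2.
Step 8. [r9c7∈{2,3}] in row 9, 3 fits only at r9c7. So r9c7=3.
Step 9. [r9c4∈{2,8}] across row 9, 2 lands solely at r9c4. So r9c4=2.
Step 10. [r8c2∈{3,5}] across row 8, 5 lands solely at r8c2 ⇒ r8c2=5.
Step 11. [r4c2∈{8}] r4c2 has the single candidate 8 ⇒ r4c2=8.
Step 12. [r8c5∈{3,8,9}] 3 has one home in row 8: r8c5 ⇒ r8c5=3.
Step 13. [r7c7∈{2,9}] 2 has one home in row 7: r7c7. So r7c7=2.
Step 14. [r1c7∈{9}] nothing but 9 survives at r1c7, so r1c7=9.
Step 15. [r8c8∈{4,9}] across col 8, 9 lands solely at r8c8, so r8c8=9.
Step 16. [r4c4∈{5}] only 5 remains possible at r4c4 ⇒ r4c4=5.
Step 17. [r5c4∈{8}] r5c4 is down to just 8. So r5c4=8.
Step 18. [r1c1∈{3,8}] r1c1 is the only open cell in row 1 admitting 8, so r1c1=8.
Step 19. [r3c3∈{9}] r3c3 has the single candidate 9. So r3c3=9.
Step 20. [r1c2∈{3}] r1c2's peers cover all but 3. So r1c2=3.
Step 21. [r2c2∈{7}] r2c2 has the single candidate 7. So r2c2=7.
Step 22. [r7c1∈{3}] r7c1 has the single candidate 3 ⇒ r7c1=3.
Step 23. [r8c7∈{4}] r8c7 is down to just 4, so r8c7=4.
Step 24. [r3c8∈{5}] r3c8 has the single candidate 5, so r3c8=5.
Step 25. [r7c6∈{5}] nothing but 5 survives at r7c6, so r7c6=5.
Step 26. [r7c9∈{1}] nothing but 1 survives at r7c9. So r7c9=1.
Step 27. [r6c4∈{7}] r6c4 has the single candidate 7 ⇒ r6c4=7.
Step 28. [r2c8∈{4}] r2c8 is down to just 4. So r2c8=4.
Step 29. [r5c1∈{5}] nothing but 5 survives at r5c1 ⇒ r5c1=5.
Step 30. [r6c9∈{9}] nothing but 9 survives at r6c9. So r6c9=9.
Step 31. [r1c8∈{2}] r1c8 has the single candidate 2, so r1c8=2.
Step 32. [r7c5∈{9}] only 9 remains possible at r7c5 ⇒ r7c5=9.
Step 33. [r9c6∈{8}] r9c6 is down to just 8, so r9c6=8.
Step 34. [r2c5∈{8}] r2c5 has the single candidate 8. So r2c5=8.
Step 35. [r1c3∈{1}] nothing but 1 survives at r1c3. So r1c3=1.
Step 36. [r5c5∈{4}] only 4 remains possible at r5c5. So r5c5=4.
Step 37. [r4c1∈{2}] r4c1 has the single candidate 2, so r4c1=2.
Step 38. [r8c9∈{8}] r8c9 has the single candidate 8, so r8c9=8.
Step 39. [r4c8∈{1}] r4c8's peers cover all but 1, so r4c8=1.
Step 40. [r6c5∈{2}] r6c5 is down to just 2. So r6c5=2.
Step 41. [r5c8∈{3}] only 3 remains possible at r5c8. So r5c8=3.

Answer: 8 3 1 6 5 4 9 2 7 / 6 7 5 9 8 2 1 4 3 / 4 2 9 3 1 7 8 5 6 / 2 8 3 5 6 9 7 1 4 / 5 9 7 8 4 1 6 3 2 / 1 4 6 7 2 3 5 8 9 / 3 6 8 4 9 5 2 7 1 / 7 5 2 1 3 6 4 9 8 / 9 1 4 2 7 8 3 6 5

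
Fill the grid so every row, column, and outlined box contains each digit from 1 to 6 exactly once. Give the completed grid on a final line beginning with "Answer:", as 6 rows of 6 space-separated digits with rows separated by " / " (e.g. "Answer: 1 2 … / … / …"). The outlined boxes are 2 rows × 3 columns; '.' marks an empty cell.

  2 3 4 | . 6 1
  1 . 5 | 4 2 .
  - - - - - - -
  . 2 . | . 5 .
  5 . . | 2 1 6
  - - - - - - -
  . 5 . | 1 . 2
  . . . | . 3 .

Step 1. [r6c4∈{5,6}] r6c4 is the only open cell in col 4 admitting 6, so r6c4=6.
Step 2. [r6c1∈{4}] r6c1 has the single candidate 4, so r6c1=4.
Step 3. [r3c4∈{3}] nothing but 3 survives at r3c4 ⇒ r3c4=3.
Step 4. [r3c3∈{1,6}] 1 has one home in row 3: r3c3, so r3c3=1.
Step 5. [r5c3∈{3,6}] col 3 places 6 nowhere but r5c3. So r5c3=6.
Step 6. [r3c1∈{6}] only 6 remains possible at r3c1. So r3c1=6.
Step 7. [r6c6∈{5}] only 5 remains possible at r6c6, so r6c6=5.
Step 8. [r1c4∈{5}] r1c4's peers cover all but 5. So r1c4=5.
Step 9. [r3c6∈{4}] only 4 remains possible at r3c6. So r3c6=4.
Step 10. [r6c3∈{2}] nothing but 2 survives at r6c3 ⇒ r6c3=2.
Step 11. [r5c1∈{3}] nothing but 3 survives at r5c1. So r5c1=3.
Step 12. [r4c3∈{3}] r4c3 has the single candidate 3 ⇒ r4c3=3.
Step 13. [r2c6∈{3}] r2c6 has the single candidate 3. So r2c6=3.
Step 14. [r4c2∈{4}] r4c2 is down to just 4. So r4c2=4.
Step 15. [r5c5∈{4}] nothing but 4 survives at r5c5 ⇒ r5c5=4.
Step 16. [r2c2∈{6}] r2c2's peers cover all but 6, so r2c2=6.
Step 17. [r6c2∈{1}] r6c2 has the single candidate 1. So r6c2=1.

Answer: 2 3 4 5 6 1 / 1 6 5 4 2 3 / 6 2 1 3 5 4 / 5 4 3 2 1 6 / 3 5 6 1 4 2 / 4 1 2 6 3 5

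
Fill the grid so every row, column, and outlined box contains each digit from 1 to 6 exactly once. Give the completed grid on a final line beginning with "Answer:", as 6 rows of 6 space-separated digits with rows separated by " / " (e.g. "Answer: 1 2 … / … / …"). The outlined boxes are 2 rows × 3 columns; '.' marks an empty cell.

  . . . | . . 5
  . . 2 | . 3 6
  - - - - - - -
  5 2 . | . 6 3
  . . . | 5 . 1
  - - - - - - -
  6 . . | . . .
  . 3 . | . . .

Step 1. [r3c4∈{4}] r3c4 is down to just 4, so r3c4=4.
Step 2. [r1c5∈{1,2,4}] box 2 places 4 nowhere but r1c5 ⇒ r1c5=4.
Step 3. [r2c4∈{1}] r2c4's peers cover all but 1. So r2c4=1.
Step 4. [r6c1∈{1,2,4}] 2 has one home in col 1: r6c1. So r6c1=2.
Step 5. [r3c3∈{1}] r3c3 has the single candidate 1. So r3c3=1.
Step 6. [r5c2∈{1,4,5}] r5c2 is the only open cell in box 5 admitting 1 ⇒ r5c2=1.
Step 7. [r5c6∈{2,4}] col 6 places 2 nowhere but r5c6, so r5c6=2.
Step 8. [r5c3∈{4,5}] row 5 places 4 nowhere but r5c3. So r5c3=4.
Step 9. [r1c2∈{6}] r1c2 has the single candidate 6. So r1c2=6.
Step 10. [r4c2∈{4}] r4c2 is down to just 4, so r4c2=4.
Step 11. [r4c1∈{3}] r4c1 is down to just 3. So r4c1=3.
Step 12. [r6c5∈{1,5}] row 6 places 1 nowhere but r6c5, so r6c5=1.
Step 13. [r5c4∈{3}] r5c4 has the single candidate 3, so r5c4=3.
Step 14. [r1c3∈{3}] nothing but 3 survives at r1c3. So r1c3=3.
Step 15. [r1c4∈{2}] only 2 remains possible at r1c4. So r1c4=2.
Step 16. [r6c6∈{4}] nothing but 4 survives at r6c6 ⇒ r6c6=4.
Step 17. [r2c2∈{5}] r2c2's peers cover all but 5, so r2c2=5.
Step 18. [r4c5∈{2}] r4c5 is down to just 2, so r4c5=2.
Step 19. [r6c3∈{5}] r6c3 has the single candidate 5, so r6c3=5.
Step 20. [r1c1∈{1}] r1c1 is down to just 1. So r1c1=1.
Step 21. [r6c4∈{6}] only 6 remains possible at r6c4. So r6c4=6.
Step 22. [r5c5∈{5}] r5c5's peers cover all but 5. So r5c5=5.
Step 23. [r2c1∈{4}] r2c1 has the single candidate 4, so r2c1=4.
Step 24. [r4c3∈{6}] r4c3's peers cover all but 6, so r4c3=6.

Answer: 1 6 3 2 4 5 / 4 5 2 1 3 6 / 5 2 1 4 6 3 / 3 4 6 5 2 1 / 6 1 4 3 5 2 / 2 3 5 6 1 4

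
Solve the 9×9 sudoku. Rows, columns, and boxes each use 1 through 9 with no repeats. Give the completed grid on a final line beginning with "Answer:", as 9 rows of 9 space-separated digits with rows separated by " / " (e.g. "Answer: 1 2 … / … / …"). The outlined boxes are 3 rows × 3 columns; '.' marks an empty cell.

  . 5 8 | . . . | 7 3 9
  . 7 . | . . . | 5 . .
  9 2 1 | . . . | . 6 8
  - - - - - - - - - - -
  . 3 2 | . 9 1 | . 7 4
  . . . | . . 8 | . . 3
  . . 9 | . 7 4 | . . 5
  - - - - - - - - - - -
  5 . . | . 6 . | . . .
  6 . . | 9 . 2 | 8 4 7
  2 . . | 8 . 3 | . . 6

Step 1. [r5c3∈{4,5,6,7}] col 3 places 5 nowhere but r5c3. So r5c3=5.
Step 2. [r5c5∈{2}] r5c5's peers cover all but 2 ⇒ r5c5=2.
Step 3. [r5c4∈{6}] r5c4 is down to just 6 ⇒ r5c4=6.
Step 4. [r1c1∈{4}] only 4 remains possible at r1c1, so r1c1=4.
Step 5. [r1c5∈{1}] nothing but 1 survives at r1c5, so r1c5=1.
Step 6. [r7c4∈{1,4,7}] col 4 places 1 nowhere but r7c4 ⇒ r7c4=1.
Step 7. [r9c5∈{4,5}] r9c5 is the only open cell in box 8 admitting 4, so r9c5=4.
Step 8. [r3c4∈{3,4,5,7}] 7 has one home in col 4: r3c4. So r3c4=7.
Step 9. [r6c8∈{1,2,8}] r6c8 is the only open cell in col 8 admitting 8, so r6c8=8.
Step 10. [r6c1∈{1}] r6c1's peers cover all but 1, so r6c1=1.
Step 11. [r7c7∈{2,3,9}] col 7 places 3 nowhere but r7c7. So r7c7=3.
Step 12. [r3c5∈{3,5}] r3c5 is the only open cell in row 3 admitting 3, so r3c5=3.
Step 13. [r7c9∈{2}] nothing but 2 survives at r7c9. So r7c9=2.
Step 14. [r7c8∈{9}] nothing but 9 survives at r7c8, so r7c8=9.
Step 15. [r5c8∈{1}] nothing but 1 survives at r5c8 ⇒ r5c8=1.
Step 16. [r2c3∈{3,6}] 6 has one home in col 3: r2c3, so r2c3=6.
Step 17. [r7c3∈{4,7}] col 3 places 4 nowhere but r7c3 ⇒ r7c3=4.
Step 18. [r2c4∈{2,4}] in row 2, 4 fits only at r2c4. So r2c4=4.
Step 19. [r9c7∈{1}] nothing but 1 survives at r9c7. So r9c7=1.
Step 20. [r4c7∈{6}] r4c7's peers cover all but 6, so r4c7=6.
Step 21. [r7c2∈{8}] r7c2 is down to just 8 ⇒ r7c2=8.
Step 22. [r6c4∈{3}] r6c4's peers cover all but 3. So r6c4=3.
Step 23. [r8c5∈{5}] r8c5 has the single candidate 5. So r8c5=5.
Step 24. [r9c3∈{7}] r9c3 has the single candidate 7, so r9c3=7.
Step 25. [r9c8∈{5}] r9c8 is down to just 5 ⇒ r9c8=5.
Step 26. [r6c2∈{6}] r6c2 is down to just 6, so r6c2=6.
Step 27. [r5c2∈{4}] r5c2's peers cover all but 4 ⇒ r5c2=4.
Step 28. [r9c2∈{9}] r9c2's peers cover all but 9 ⇒ r9c2=9.
Step 29. [r3c7∈{4}] r3c7 has the single candidate 4, so r3c7=4.
Step 30. [r6c7∈{2}] r6c7 is down to just 2 ⇒ r6c7=2.
Step 31. [r2c1∈{3}] r2c1's peers cover all but 3, so r2c1=3.
Step 32. [r1c4∈{2}] r1c4 is down to just 2. So r1c4=2.
Step 33. [r2c5∈{8}] only 8 remains possible at r2c5, so r2c5=8.
Step 34. [r3c6∈{5}] only 5 remains possible at r3c6 ⇒ r3c6=5.
Step 35. [r1c6∈{6}] r1c6's peers cover all but 6, so r1c6=6.
Step 36. [r2c9∈{1}] nothing but 1 survives at r2c9 ⇒ r2c9=1.
Step 37. [r7c6∈{7}] r7c6 is down to just 7, so r7c6=7.
Step 38. [r2c8∈{2}] r2c8 has the single candidate 2 ⇒ r2c8=2.
Step 39. [r5c7∈{9}] r5c7 is down to just 9 ⇒ r5c7=9.
Step 40. [r4c4∈{5}] r4c4 is down to just 5, so r4c4=5.
Step 41. [r5c1∈{7}] only 7 remains possible at r5c1. So r5c1=7.
Step 42. [r8c2∈{1}] only 1 remains possible at r8c2. So r8c2=1.
Step 43. [r2c6∈{9}] only 9 remains possible at r2c6 ⇒ r2c6=9.
Step 44. [r8c3∈{3}] only 3 remains possible at r8c3 ⇒ r8c3=3.
Step 45. [r4c1∈{8}] r4c1's peers cover all but 8. So r4c1=8.

Answer: 4 5 8 2 1 6 7 3 9 / 3 7 6 4 8 9 5 2 1 / 9 2 1 7 3 5 4 6 8 / 8 3 2 5 9 1 6 7 4 / 7 4 5 6 2 8 9 1 3 / 1 6 9 3 7 4 2 8 5 / 5 8 4 1 6 7 3 9 2 / 6 1 3 9 5 2 8 4 7 / 2 9 7 8 4 3 1 5 6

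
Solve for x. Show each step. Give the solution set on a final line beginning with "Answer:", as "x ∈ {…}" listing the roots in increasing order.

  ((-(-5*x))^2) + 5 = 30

Step 1. [((-(-5*x))^2) + 5 = 30] 5 comes off first (subtract 5). So sub: (-(-5*x))^2 = 25.
Step 2. [(-(-5*x))^2 = 25] LHS squared, RHS 25 ≥ 0: apply √ (±) ⇒ sqrt: -(-5*x) = 5 or -5.
Step 3. [-(-5*x) = 5 or -5] LHS negated; negate both sides ⇒ neg: -5*x = -5 or 5.
Step 4. [-5*x = -5 or 5] LHS = -5·(…); ÷-5 both sides ⇒ div: x = 1 or -1.

Answer: x ∈ {-1, 1}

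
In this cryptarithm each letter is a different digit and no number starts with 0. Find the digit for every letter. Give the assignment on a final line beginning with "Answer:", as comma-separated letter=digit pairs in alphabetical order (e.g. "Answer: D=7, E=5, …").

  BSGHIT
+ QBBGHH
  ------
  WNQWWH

Step 1. [col 1: T + H ≡ H (mod 10)] column 1: given nothing yet, carry-in 0, and all letters distinct, none taken yet, T+H≡H (mod 10) forces T=0. So T=0.
Step 2. [col 1: T + H ≡ H (mod 10)] H=6 is one option consistent with column 1 (T + H ≡ H (mod 10), carry-in 0) — take it, so H=6.
Step 3. [col 2: I + H ≡ W (mod 10)] W=4 is one option consistent with column 2 (I + H ≡ W (mod 10), carry-in 0) — take it, so W=4.
Step 4. [col 2: I + H ≡ W (mod 10)] column 2 reads I+H+carry(0)=W with H=6, W=4; with digits 0,4,6 already taken and all letters distinct, the only value for I is 8 ⇒ I=8.
Step 5. [col 3: H + G ≡ W (mod 10)] from column 3 (H=6, W=4, carry-in 1, digits 0,4,6,8 already taken and all letters distinct): G must equal 7, so G=7.
Step 6. [col 4: G + B ≡ Q (mod 10)] column 4 (G + B ≡ Q (mod 10), carry-in 1) doesn't pin B yet; pick B=3 and continue ⇒ B=3.
Step 7. [col 4: G + B ≡ Q (mod 10)] column 4: given G=7, B=3, carry-in 1, and digits 0,3,4,6,7,8 already taken and all letters distinct, G+B≡Q (mod 10) forces Q=1 ⇒ Q=1.
Step 8. [col 5: S + B ≡ N (mod 10)] in column 5 we have S+B≡N with carry-in 1; given B=3 and digits 0,1,3,4,6,7,8 already taken and all letters distinct, that pins N to 9, so N=9.
Step 9. [col 5: S + B ≡ N (mod 10)] in column 5 we have S+B≡N with carry-in 1; given B=3, N=9 and digits 0,1,3,4,6,7,8,9 already taken and all letters distinct, that pins S to 5, so S=5.

Answer: B=3, G=7, H=6, I=8, N=9, Q=1, S=5, T=0, W=4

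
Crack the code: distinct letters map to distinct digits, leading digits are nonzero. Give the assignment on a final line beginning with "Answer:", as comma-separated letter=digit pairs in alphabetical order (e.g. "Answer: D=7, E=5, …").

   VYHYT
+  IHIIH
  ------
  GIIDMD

Step 1. [G] the sum has 6 digits but both addends have 5; that extra leading digit G is the final carry, namely 1. So G=1.
Step 2. [col 1: T + H ≡ D (mod 10)] D=7 is one option consistent with column 1 (T + H ≡ D (mod 10), carry-in 0) — take it, so D=7.
Step 3. [col 1: T + H ≡ D (mod 10)] column 1 (T + H ≡ D (mod 10), carry-in 0) doesn't pin T yet; pick T=3 and continue. So T=3.
Step 4. [col 1: T + H ≡ D (mod 10)] in column 1 we have T+H≡D with carry-in 0; given T=3, D=7 and digits 1,3,7 already taken and all letters distinct, that pins H to 4, so H=4.
Step 5. [col 2: Y + I ≡ M (mod 10)] several values work for I in column 2 (Y + I ≡ M (mod 10), carry-in 0); try I=2, so I=2.
Step 6. [col 2: Y + I ≡ M (mod 10)] column 2 (Y + I ≡ M (mod 10), carry-in 0) doesn't pin Y yet; pick Y=8 and continue. So Y=8.
Step 7. [col 2: Y + I ≡ M (mod 10)] column 2 reads Y+I+carry(0)=M with Y=8, I=2; with digits 1,2,3,4,7,8 already taken and all letters distinct, the only value for M is 0 ⇒ M=0.
Step 8. [col 5: V + I ≡ I (mod 10)] column 5 reads V+I+carry(1)=I with I=2; with digits 0,1,2,3,4,7,8 already taken and all letters distinct, the only value for V is 9, so V=9.

Answer: D=7, G=1, H=4, I=2, M=0, T=3, V=9, Y=8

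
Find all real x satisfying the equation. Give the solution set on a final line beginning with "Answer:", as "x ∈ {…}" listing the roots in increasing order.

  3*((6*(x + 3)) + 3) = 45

Step 1. [3*((6*(x + 3)) + 3) = 45] LHS = 3·(…); ÷3 both sides. So div: (6*(x + 3)) + 3 = 15.
Step 2. [(6*(x + 3)) + 3 = 15] peel the +3: subtract 3 from each side. So sub: 6*(x + 3) = 12.
Step 3. [6*(x + 3) = 12] 6·(inner) — divide through by 6 ⇒ div: x + 3 = 2.
Step 4. [x + 3 = 2] 3 comes off first (subtract 3), so sub: x = -1.

Answer: x ∈ {-1}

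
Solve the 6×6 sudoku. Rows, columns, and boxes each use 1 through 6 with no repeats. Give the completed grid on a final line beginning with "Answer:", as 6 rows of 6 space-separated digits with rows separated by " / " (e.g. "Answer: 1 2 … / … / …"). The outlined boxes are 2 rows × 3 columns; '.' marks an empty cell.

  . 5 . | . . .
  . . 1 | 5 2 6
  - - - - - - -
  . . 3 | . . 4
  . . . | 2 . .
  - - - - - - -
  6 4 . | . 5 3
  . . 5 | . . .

Step 1. [r5c4∈{1}] r5c4's peers cover all but 1 ⇒ r5c4=1.
Step 2. [r3c4∈{6}] nothing but 6 survives at r3c4 ⇒ r3c4=6.
Step 3. [r3c5∈{1}] r3c5's peers cover all but 1 ⇒ r3c5=1.
Step 4. [r2c1∈{3,4}] across row 2, 4 lands solely at r2c1, so r2c1=4.
Step 5. [r1c4∈{3,4}] across col 4, 3 lands solely at r1c4. So r1c4=3.
Step 6. [r5c3∈{2}] r5c3's peers cover all but 2 ⇒ r5c3=2.
Step 7. [r3c1∈{2,5}] across row 3, 5 lands solely at r3c1 ⇒ r3c1=5.
Step 8. [r6c1∈{1,3}] col 1 places 3 nowhere but r6c1, so r6c1=3.
Step 9. [r4c2∈{1,6}] across col 2, 6 lands solely at r4c2 ⇒ r4c2=6.
Step 10. [r1c5∈{4}] r1c5 has the single candidate 4 ⇒ r1c5=4.
Step 11. [r4c5∈{3}] nothing but 3 survives at r4c5, so r4c5=3.
Step 12. [r6c4∈{4}] r6c4 is down to just 4. So r6c4=4.
Step 13. [r6c6∈{2}] only 2 remains possible at r6c6, so r6c6=2.
Step 14. [r2c2∈{3}] nothing but 3 survives at r2c2 ⇒ r2c2=3.
Step 15. [r4c1∈{1}] only 1 remains possible at r4c1 ⇒ r4c1=1.
Step 16. [r1c6∈{1}] r1c6 has the single candidate 1. So r1c6=1.
Step 17. [r1c1∈{2}] only 2 remains possible at r1c1. So r1c1=2.
Step 18. [r1c3∈{6}] r1c3 is down to just 6 ⇒ r1c3=6.
Step 19. [r4c6∈{5}] r4c6's peers cover all but 5. So r4c6=5.
Step 20. [r6c2∈{1}] r6c2's peers cover all but 1 ⇒ r6c2=1.
Step 21. [r6c5∈{6}] nothing but 6 survives at r6c5. So r6c5=6.
Step 22. [r3c2∈{2}] r3c2 is down to just 2. So r3c2=2.
Step 23. [r4c3∈{4}] nothing but 4 survives at r4c3 ⇒ r4c3=4.

Answer: 2 5 6 3 4 1 / 4 3 1 5 2 6 / 5 2 3 6 1 4 / 1 6 4 2 3 5 / 6 4 2 1 5 3 / 3 1 5 4 6 2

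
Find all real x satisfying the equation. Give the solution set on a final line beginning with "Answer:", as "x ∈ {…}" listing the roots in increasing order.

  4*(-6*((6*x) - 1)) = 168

Step 1. [4*(-6*((6*x) - 1)) = 168] 4 out front; divide by 4. So div: -6*((6*x) - 1) = 42.
Step 2. [-6*((6*x) - 1) = 42] leading coefficient -6: divide by -6, so div: (6*x) - 1 = -7.
Step 3. [(6*x) - 1 = -7] -1 is outermost — add 1 both sides. So sub: 6*x = -6.
Step 4. [6*x = -6] 6 out front; divide by 6. So div: x = -1.

Answer: x ∈ {-1}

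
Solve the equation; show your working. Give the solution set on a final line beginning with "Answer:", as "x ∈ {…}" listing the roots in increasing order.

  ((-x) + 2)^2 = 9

Step 1. [((-x) + 2)^2 = 9] √ both sides: 9 ≥ 0 gives two branches. So sqrt: (-x) + 2 = 3 or -3.
Step 2. [(-x) + 2 = 3 or -3] subtract 2: x sits inside (… + 2), so sub: -x = 1 or -5.
Step 3. [-x = 1 or -5] LHS negated; negate both sides. So neg: x = -1 or 5.

Answer: x ∈ {-1, 5}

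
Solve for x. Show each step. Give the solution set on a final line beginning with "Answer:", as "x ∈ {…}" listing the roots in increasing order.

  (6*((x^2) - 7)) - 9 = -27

Step 1. [(6*((x^2) - 7)) - 9 = -27] peel the -9: add 9 from each side ⇒ sub: 6*((x^2) - 7) = -18.
Step 2. [6*((x^2) - 7) = -18] divide by the outer 6. So div: (x^2) - 7 = -3.
Step 3. [(x^2) - 7 = -3] add 7: x sits inside (… - 7) ⇒ sub: x^2 = 4.
Step 4. [x^2 = 4] √ both sides: 4 ≥ 0 gives two branches, so sqrt: x = 2 or -2.

Answer: x ∈ {-2, 2}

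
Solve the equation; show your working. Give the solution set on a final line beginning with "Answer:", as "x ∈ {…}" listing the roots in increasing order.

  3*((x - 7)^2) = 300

Step 1. [3*((x - 7)^2) = 300] LHS = 3·(…); ÷3 both sides. So div: (x - 7)^2 = 100.
Step 2. [(x - 7)^2 = 100] √ both sides: 100 ≥ 0 gives two branches, so sqrt: x - 7 = 10 or -10.
Step 3. [x - 7 = 10 or -10] 7 comes off first (add 7). So sub: x = 17 or -3.

Answer: x ∈ {-3, 17}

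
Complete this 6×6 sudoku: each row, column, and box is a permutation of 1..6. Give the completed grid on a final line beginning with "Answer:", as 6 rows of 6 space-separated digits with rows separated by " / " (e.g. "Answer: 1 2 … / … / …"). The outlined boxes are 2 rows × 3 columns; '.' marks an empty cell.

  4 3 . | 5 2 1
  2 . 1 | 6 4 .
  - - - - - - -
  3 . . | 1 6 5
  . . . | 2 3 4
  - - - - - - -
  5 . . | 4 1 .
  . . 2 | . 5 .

Step 1. [r5c2∈{6}] r5c2 has the single candidate 6. So r5c2=6.
Step 2. [r4c1∈{1,6}] r4c1 is the only open cell in col 1 admitting 6. So r4c1=6.
Step 3. [r6c4∈{3}] r6c4 has the single candidate 3. So r6c4=3.
Step 4. [r6c2∈{1,4}] in row 6, 4 fits only at r6c2. So r6c2=4.
Step 5. [r4c3∈{5}] only 5 remains possible at r4c3, so r4c3=5.
Step 6. [r6c6∈{6}] r6c6 is down to just 6. So r6c6=6.
Step 7. [r2c2∈{5}] only 5 remains possible at r2c2. So r2c2=5.
Step 8. [r3c2∈{2}] nothing but 2 survives at r3c2 ⇒ r3c2=2.
Step 9. [r1c3∈{6}] r1c3 is down to just 6. So r1c3=6.
Step 10. [r5c6∈{2}] r5c6's peers cover all but 2 ⇒ r5c6=2.
Step 11. [r4c2∈{1}] nothing but 1 survives at r4c2, so r4c2=1.
Step 12. [r6c1∈{1}] only 1 remains possible at r6c1. So r6c1=1.
Step 13. [r3c3∈{4}] r3c3 has the single candidate 4 ⇒ r3c3=4.
Step 14. [r2c6∈{3}] r2c6 has the single candidate 3, so r2c6=3.
Step 15. [r5c3∈{3}] only 3 remains possible at r5c3, so r5c3=3.

Answer: 4 3 6 5 2 1 / 2 5 1 6 4 3 / 3 2 4 1 6 5 / 6 1 5 2 3 4 / 5 6 3 4 1 2 / 1 4 2 3 5 6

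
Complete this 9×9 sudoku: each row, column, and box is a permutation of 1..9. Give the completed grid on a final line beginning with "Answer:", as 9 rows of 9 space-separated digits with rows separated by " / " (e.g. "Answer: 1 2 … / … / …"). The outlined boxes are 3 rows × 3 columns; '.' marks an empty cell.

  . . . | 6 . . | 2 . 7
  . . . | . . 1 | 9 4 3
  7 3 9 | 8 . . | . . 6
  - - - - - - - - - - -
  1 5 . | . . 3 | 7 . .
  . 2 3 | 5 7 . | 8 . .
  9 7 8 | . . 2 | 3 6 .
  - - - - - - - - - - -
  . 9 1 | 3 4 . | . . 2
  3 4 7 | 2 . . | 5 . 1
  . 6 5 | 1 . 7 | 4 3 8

Step 1. [r4c4∈{4,9}] 9 has one home in col 4: r4c4, so r4c4=9.
Step 2. [r1c8∈{1,5,8}] across col 8, 8 lands solely at r1c8, so r1c8=8.
Step 3. [r7c6∈{5,6,8}] r7c6 is the only open cell in row 7 admitting 5 ⇒ r7c6=5.
Step 4. [r2c3∈{2,6}] r2c3 is the only open cell in col 3 admitting 2 ⇒ r2c3=2.
Step 5. [r2c5∈{5}] r2c5 is down to just 5 ⇒ r2c5=5.
Step 6. [r4c3∈{4,6}] in col 3, 6 fits only at r4c3 ⇒ r4c3=6.
Step 7. [r8c8∈{9}] r8c8's peers cover all but 9 ⇒ r8c8=9.
Step 8. [r5c1∈{4}] nothing but 4 survives at r5c1. So r5c1=4.
Step 9. [r8c5∈{6,8}] col 5 places 6 nowhere but r8c5 ⇒ r8c5=6.
Step 10. [r1c6∈{4,9}] across col 6, 9 lands solely at r1c6 ⇒ r1c6=9.
Step 11. [r7c1∈{8}] only 8 remains possible at r7c1 ⇒ r7c1=8.
Step 12. [r5c8∈{1}] r5c8's peers cover all but 1 ⇒ r5c8=1.
Step 13. [r4c9∈{4}] r4c9's peers cover all but 4, so r4c9=4.
Step 14. [r5c9∈{9}] r5c9 is down to just 9. So r5c9=9.
Step 15. [r3c7∈{1}] nothing but 1 survives at r3c7. So r3c7=1.
Step 16. [r1c5∈{3}] only 3 remains possible at r1c5. So r1c5=3.
Step 17. [r1c2∈{1}] r1c2 is down to just 1 ⇒ r1c2=1.
Step 18. [r6c5∈{1}] r6c5 is down to just 1, so r6c5=1.
Step 19. [r8c6∈{8}] only 8 remains possible at r8c6, so r8c6=8.
Step 20. [r3c6∈{4}] nothing but 4 survives at r3c6. So r3c6=4.
Step 21. [r7c7∈{6}] r7c7 has the single candidate 6. So r7c7=6.
Step 22. [r2c1∈{6}] r2c1's peers cover all but 6 ⇒ r2c1=6.
Step 23. [r9c1∈{2}] only 2 remains possible at r9c1, so r9c1=2.
Step 24. [r9c5∈{9}] nothing but 9 survives at r9c5 ⇒ r9c5=9.
Step 25. [r5c6∈{6}] r5c6 has the single candidate 6. So r5c6=6.
Step 26. [r4c5∈{8}] r4c5's peers cover all but 8. So r4c5=8.
Step 27. [r2c4∈{7}] only 7 remains possible at r2c4 ⇒ r2c4=7.
Step 28. [r1c1∈{5}] r1c1 is down to just 5. So r1c1=5.
Step 29. [r1c3∈{4}] nothing but 4 survives at r1c3, so r1c3=4.
Step 30. [r3c8∈{5}] r3c8's peers cover all but 5, so r3c8=5.
Step 31. [r6c4∈{4}] r6c4 has the single candidate 4 ⇒ r6c4=4.
Step 32. [r7c8∈{7}] r7c8 has the single candidate 7. So r7c8=7.
Step 33. [r6c9∈{5}] r6c9 has the single candidate 5 ⇒ r6c9=5.
Step 34. [r4c8∈{2}] r4c8 is down to just 2, so r4c8=2.
Step 35. [r2c2∈{8}] r2c2 has the single candidate 8 ⇒ r2c2=8.
Step 36. [r3c5∈{2}] r3c5 has the single candidate 2 ⇒ r3c5=2.

Answer: 5 1 4 6 3 9 2 8 7 / 6 8 2 7 5 1 9 4 3 / 7 3 9 8 2 4 1 5 6 / 1 5 6 9 8 3 7 2 4 / 4 2 3 5 7 6 8 1 9 / 9 7 8 4 1 2 3 6 5 / 8 9 1 3 4 5 6 7 2 / 3 4 7 2 6 8 5 9 1 / 2 6 5 1 9 7 4 3 8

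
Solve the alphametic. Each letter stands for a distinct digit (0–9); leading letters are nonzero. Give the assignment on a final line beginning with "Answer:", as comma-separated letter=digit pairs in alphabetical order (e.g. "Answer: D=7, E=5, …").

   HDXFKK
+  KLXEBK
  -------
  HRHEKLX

Step 1. [H] H is the leading digit of a 7-digit sum of two 6-digit numbers; the final carry is exactly 1. So H=1.
Step 2. [col 1: K + K ≡ X (mod 10)] column 1 (K + K ≡ X (mod 10), carry-in 0) doesn't pin X yet; pick X=6 and continue, so X=6.
Step 3. [col 1: K + K ≡ X (mod 10)] several values work for K in column 1 (K + K ≡ X (mod 10), carry-in 0); try K=8. So K=8.
Step 4. [col 2: K + B ≡ L (mod 10)] several values work for B in column 2 (K + B ≡ L (mod 10), carry-in 1); try B=4 ⇒ B=4.
Step 5. [col 2: K + B ≡ L (mod 10)] in column 2 we have K+B≡L with carry-in 1; given K=8, B=4 and digits 1,4,6,8 already taken and all letters distinct, that pins L to 3 ⇒ L=3.
Step 6. [col 3: F + E ≡ K (mod 10)] F=5 is one option consistent with column 3 (F + E ≡ K (mod 10), carry-in 1) — take it. So F=5.
Step 7. [col 3: F + E ≡ K (mod 10)] column 3: given F=5, K=8, carry-in 1, and digits 1,3,4,5,6,8 already taken and all letters distinct, F+E≡K (mod 10) forces E=2 ⇒ E=2.
Step 8. [col 5: D + L ≡ H (mod 10)] column 5 reads D+L+carry(1)=H with L=3, H=1; with digits 1,2,3,4,5,6,8 already taken and all letters distinct, the only value for D is 7 ⇒ D=7.
Step 9. [col 6: H + K ≡ R (mod 10)] column 6: given H=1, K=8, carry-in 1, and digits 1,2,3,4,5,6,7,8 already taken and all letters distinct, H+K≡R (mod 10) forces R=0, so R=0.

Answer: B=4, D=7, E=2, F=5, H=1, K=8, L=3, R=0, X=6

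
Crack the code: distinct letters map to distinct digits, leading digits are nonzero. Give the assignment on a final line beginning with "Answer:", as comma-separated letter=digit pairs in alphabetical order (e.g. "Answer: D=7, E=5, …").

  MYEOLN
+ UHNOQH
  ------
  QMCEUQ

Step 1. [col 1: N + H ≡ Q (mod 10)] no forcing yet in column 1 (carry-in 0); Q=6 is free and consistent — try it, so Q=6.
Step 2. [col 1: N + H ≡ Q (mod 10)] several values work for N in column 1 (N + H ≡ Q (mod 10), carry-in 0); try N=7. So N=7.
Step 3. [col 1: N + H ≡ Q (mod 10)] in column 1 we have N+H≡Q with carry-in 0; given N=7, Q=6 and digits 6,7 already taken and all letters distinct, that pins H to 9, so H=9.
Step 4. [col 2: L + Q ≡ U (mod 10)] column 2 (L + Q ≡ U (mod 10), carry-in 1) doesn't pin U yet; pick U=2 and continue, so U=2.
Step 5. [col 2: L + Q ≡ U (mod 10)] from column 2 (Q=6, U=2, carry-in 1, digits 2,6,7,9 already taken and all letters distinct): L must equal 5. So L=5.
Step 6. [col 3: O + O ≡ E (mod 10)] O=0 is one option consistent with column 3 (O + O ≡ E (mod 10), carry-in 1) — take it. So O=0.
Step 7. [col 3: O + O ≡ E (mod 10)] from column 3 (O=0, carry-in 1, digits 0,2,5,6,7,9 already taken and all letters distinct): E must equal 1. So E=1.
Step 8. [col 4: E + N ≡ C (mod 10)] in column 4 we have E+N≡C with carry-in 0; given E=1, N=7 and digits 0,1,2,5,6,7,9 already taken and all letters distinct, that pins C to 8 ⇒ C=8.
Step 9. [col 5: Y + H ≡ M (mod 10)] column 5 reads Y+H+carry(0)=M with H=9; with digits 0,1,2,5,6,7,8,9 already taken and all letters distinct, the only value for Y is 4, so Y=4.
Step 10. [col 5: Y + H ≡ M (mod 10)] column 5 reads Y+H+carry(0)=M with Y=4, H=9; with digits 0,1,2,4,5,6,7,8,9 already taken and all letters distinct, the only value for M is 3, so M=3.

Answer: C=8, E=1, H=9, L=5, M=3, N=7, O=0, Q=6, U=2, Y=4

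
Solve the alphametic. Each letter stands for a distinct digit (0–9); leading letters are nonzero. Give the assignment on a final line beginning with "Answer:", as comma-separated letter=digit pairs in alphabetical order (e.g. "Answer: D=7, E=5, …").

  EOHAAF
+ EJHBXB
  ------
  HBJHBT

Step 1. [col 1: F + B ≡ T (mod 10)] several values work for B in column 1 (F + B ≡ T (mod 10), carry-in 0); try B=6. So B=6.
Step 2. [col 1: F + B ≡ T (mod 10)] T=1 is one option consistent with column 1 (F + B ≡ T (mod 10), carry-in 0) — take it ⇒ T=1.
Step 3. [col 1: F + B ≡ T (mod 10)] column 1 reads F+B+carry(0)=T with B=6, T=1; with digits 1,6 already taken and all letters distinct, the only value for F is 5, so F=5.
Step 4. [col 2: A + X ≡ B (mod 10)] several values work for A in column 2 (A + X ≡ B (mod 10), carry-in 1); try A=3 ⇒ A=3.
Step 5. [col 2: A + X ≡ B (mod 10)] in column 2 we have A+X≡B with carry-in 1; given A=3, B=6 and digits 1,3,5,6 already taken and all letters distinct, that pins X to 2 ⇒ X=2.
Step 6. [col 3: A + B ≡ H (mod 10)] column 3 reads A+B+carry(0)=H with A=3, B=6; with digits 1,2,3,5,6 already taken and all letters distinct, the only value for H is 9 ⇒ H=9.
Step 7. [col 4: H + H ≡ J (mod 10)] in column 4 we have H+H≡J with carry-in 0; given H=9 and digits 1,2,3,5,6,9 already taken and all letters distinct, that pins J to 8, so J=8.
Step 8. [col 5: O + J ≡ B (mod 10)] in column 5 we have O+J≡B with carry-in 1; given J=8, B=6 and digits 1,2,3,5,6,8,9 already taken and all letters distinct, that pins O to 7. So O=7.
Step 9. [col 6: E + E ≡ H (mod 10)] from column 6 (H=9, carry-in 1, digits 1,2,3,5,6,7,8,9 already taken and all letters distinct): E must equal 4. So E=4.

Answer: A=3, B=6, E=4, F=5, H=9, J=8, O=7, T=1, X=2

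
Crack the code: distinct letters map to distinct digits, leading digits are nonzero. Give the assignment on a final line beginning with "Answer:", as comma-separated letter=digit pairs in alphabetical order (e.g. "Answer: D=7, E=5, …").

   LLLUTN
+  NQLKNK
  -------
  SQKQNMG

Step 1. [col 1: N + K ≡ G (mod 10)] G=8 is one option consistent with column 1 (N + K ≡ G (mod 10), carry-in 0) — take it. So G=8.
Step 2. [col 1: N + K ≡ G (mod 10)] several values work for K in column 1 (N + K ≡ G (mod 10), carry-in 0); try K=2, so K=2.
Step 3. [S] the sum has 7 digits but both addends have 6; that extra leading digit S is the final carry, namely 1, so S=1.
Step 4. [col 1: N + K ≡ G (mod 10)] column 1 reads N+K+carry(0)=G with K=2, G=8; with digits 1,2,8 already taken and all letters distinct, the only value for N is 6, so N=6.
Step 5. [col 2: T + N ≡ M (mod 10)] no forcing yet in column 2 (carry-in 0); T=9 is free and consistent — try it, so T=9.
Step 6. [col 2: T + N ≡ M (mod 10)] from column 2 (T=9, N=6, carry-in 0, digits 1,2,6,8,9 already taken and all letters distinct): M must equal 5, so M=5.
Step 7. [col 3: U + K ≡ N (mod 10)] column 3: given K=2, N=6, carry-in 1, and digits 1,2,5,6,8,9 already taken and all letters distinct, U+K≡N (mod 10) forces U=3, so U=3.
Step 8. [col 4: L + L ≡ Q (mod 10)] in column 4 we have L+L≡Q with carry-in 0; given nothing yet and digits 1,2,3,5,6,8,9 already taken and all letters distinct, that pins Q to 4 ⇒ Q=4.
Step 9. [col 4: L + L ≡ Q (mod 10)] from column 4 (Q=4, carry-in 0, digits 1,2,3,4,5,6,8,9 already taken and all letters distinct): L must equal 7 ⇒ L=7.

Answer: G=8, K=2, L=7, M=5, N=6, Q=4, S=1, T=9, U=3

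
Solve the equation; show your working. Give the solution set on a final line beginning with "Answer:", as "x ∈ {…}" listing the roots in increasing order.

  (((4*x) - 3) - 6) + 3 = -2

Step 1. [(((4*x) - 3) - 6) + 3 = -2] 3 comes off first (subtract 3), so sub: ((4*x) - 3) - 6 = -5.
Step 2. [((4*x) - 3) - 6 = -5] add 6: x sits inside (… - 6), so sub: (4*x) - 3 = 1.
Step 3. [(4*x) - 3 = 1] 3 comes off first (add 3), so sub: 4*x = 4.
Step 4. [4*x = 4] divide by the outer 4 ⇒ div: x = 1.

Answer: x ∈ {1}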